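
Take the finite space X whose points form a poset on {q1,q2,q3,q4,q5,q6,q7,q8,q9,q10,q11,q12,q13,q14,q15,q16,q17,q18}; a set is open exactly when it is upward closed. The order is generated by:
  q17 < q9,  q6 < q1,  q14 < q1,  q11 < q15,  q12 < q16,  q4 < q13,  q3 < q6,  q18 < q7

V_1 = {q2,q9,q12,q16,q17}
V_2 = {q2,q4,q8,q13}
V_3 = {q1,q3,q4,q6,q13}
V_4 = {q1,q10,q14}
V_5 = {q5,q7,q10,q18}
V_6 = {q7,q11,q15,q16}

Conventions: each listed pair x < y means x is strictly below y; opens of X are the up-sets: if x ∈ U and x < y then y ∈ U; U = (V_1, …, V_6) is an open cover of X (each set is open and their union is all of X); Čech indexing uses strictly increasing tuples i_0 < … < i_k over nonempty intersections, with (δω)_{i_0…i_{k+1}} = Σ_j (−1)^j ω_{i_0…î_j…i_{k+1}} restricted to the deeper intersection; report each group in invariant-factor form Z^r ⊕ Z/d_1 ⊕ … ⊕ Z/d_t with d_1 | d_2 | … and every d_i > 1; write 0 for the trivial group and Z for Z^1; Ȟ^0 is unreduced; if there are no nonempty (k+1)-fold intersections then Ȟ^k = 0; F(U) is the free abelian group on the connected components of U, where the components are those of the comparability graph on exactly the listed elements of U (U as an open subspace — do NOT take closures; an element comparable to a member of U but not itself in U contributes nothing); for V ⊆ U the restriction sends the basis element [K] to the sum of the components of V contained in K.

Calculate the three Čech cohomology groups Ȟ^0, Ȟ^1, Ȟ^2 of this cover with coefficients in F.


cover nerve:
  V12={q2} V16={q16} V23={q4,q13} V34={q1} V45={q10} V56={q7}
components per intersection:
  V1: {q2} {q9,q17} {q12,q16}
  V2: {q2} {q4,q13} {q8}
  V3: {q1,q3,q6} {q4,q13}
  V4: {q1,q14} {q10}
  V5: {q5} {q7,q18} {q10}
  V6: {q7} {q11,q15} {q16}
  V12: {q2}
  V16: {q16}
  V23: {q4,q13}
  V34: {q1}
  V45: {q10}
  V56: {q7}
C dims 16,6; δ0: rk 6, SNF 1^6
Ȟ^0: (16−6)−0=10 ⇒ Z^10
Ȟ^1: (6−0)−6=0 ⇒ 0
Ȟ^2: (0−0)−0=0 ⇒ 0

Ȟ^0 = Z^10, Ȟ^1 = 0, Ȟ^2 = 0


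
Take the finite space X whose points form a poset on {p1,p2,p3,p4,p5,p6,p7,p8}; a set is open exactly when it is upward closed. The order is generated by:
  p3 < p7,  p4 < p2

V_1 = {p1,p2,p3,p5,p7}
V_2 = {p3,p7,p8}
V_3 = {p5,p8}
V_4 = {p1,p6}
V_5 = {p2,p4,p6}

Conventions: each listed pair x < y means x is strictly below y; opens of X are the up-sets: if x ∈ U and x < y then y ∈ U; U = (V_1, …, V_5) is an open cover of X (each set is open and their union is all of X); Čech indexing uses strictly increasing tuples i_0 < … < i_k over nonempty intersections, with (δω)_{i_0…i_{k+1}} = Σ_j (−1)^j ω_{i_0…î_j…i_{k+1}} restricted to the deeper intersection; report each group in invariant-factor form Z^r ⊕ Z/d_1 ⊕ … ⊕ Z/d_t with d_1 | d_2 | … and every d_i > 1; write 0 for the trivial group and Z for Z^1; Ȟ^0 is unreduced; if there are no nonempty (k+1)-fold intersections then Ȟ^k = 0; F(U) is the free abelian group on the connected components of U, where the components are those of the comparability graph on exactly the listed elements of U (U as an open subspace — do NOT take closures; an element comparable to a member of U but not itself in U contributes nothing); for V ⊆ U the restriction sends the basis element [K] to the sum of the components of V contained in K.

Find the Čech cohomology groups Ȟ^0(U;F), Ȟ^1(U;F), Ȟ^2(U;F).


nonempty overlaps:
  V12={p3,p7} V13={p5} V14={p1} V15={p2} V23={p8} V45={p6}
components per intersection:
  V1: {p1} {p2} {p3,p7} {p5}
  V2: {p3,p7} {p8}
  V3: {p5} {p8}
  V4: {p1} {p6}
  V5: {p2,p4} {p6}
  V12: {p3,p7}
  V13: {p5}
  V14: {p1}
  V15: {p2}
  V23: {p8}
  V45: {p6}
C dims 12,6; δ0: rk 6, SNF 1^6
degree 0: 12−6−0 = 6 → Ȟ^0 ≅ Z^6
degree 1: 6−0−6 = 0 → Ȟ^1 ≅ 0
degree 2: 0−0−0 = 0 → Ȟ^2 ≅ 0

Ȟ^0 = Z^6, Ȟ^1 = 0 and Ȟ^2 = 0


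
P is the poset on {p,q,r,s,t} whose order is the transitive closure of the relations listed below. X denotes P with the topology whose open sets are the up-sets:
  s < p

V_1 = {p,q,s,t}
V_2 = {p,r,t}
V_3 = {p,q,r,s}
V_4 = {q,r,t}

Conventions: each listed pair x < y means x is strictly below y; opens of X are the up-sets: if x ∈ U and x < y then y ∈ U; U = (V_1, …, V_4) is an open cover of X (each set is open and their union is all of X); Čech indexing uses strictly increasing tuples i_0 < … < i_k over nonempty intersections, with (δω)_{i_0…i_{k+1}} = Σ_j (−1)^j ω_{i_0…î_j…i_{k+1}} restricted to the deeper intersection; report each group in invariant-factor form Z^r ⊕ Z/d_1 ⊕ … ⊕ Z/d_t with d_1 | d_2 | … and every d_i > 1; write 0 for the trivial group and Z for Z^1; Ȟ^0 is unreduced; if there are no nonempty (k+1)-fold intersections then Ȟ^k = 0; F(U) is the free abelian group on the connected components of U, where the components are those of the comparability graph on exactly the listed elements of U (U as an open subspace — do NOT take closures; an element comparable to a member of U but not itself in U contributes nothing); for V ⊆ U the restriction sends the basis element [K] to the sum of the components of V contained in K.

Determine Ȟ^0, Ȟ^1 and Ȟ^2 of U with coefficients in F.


nonempty overlaps:
  V12={p,t} V13={p,q,s} V14={q,t} V23={p,r} V24={r,t} V34={q,r}
  V123={p} V124={t} V134={q} V234={r}
components per intersection:
  V1: {p,s} {q} {t}
  V2: {p} {r} {t}
  V3: {p,s} {q} {r}
  V4: {q} {r} {t}
  V12: {p} {t}
  V13: {p,s} {q}
  V14: {q} {t}
  V23: {p} {r}
  V24: {r} {t}
  V34: {q} {r}
  V123: {p}
  V124: {t}
  V134: {q}
  V234: {r}
C dims 12,12,4; δ0: rk 8, SNF 1^8; δ1: rk 4, SNF 1^4
degree 0: 12−8−0 = 4 → Ȟ^0 ≅ Z^4
degree 1: 12−4−8 = 0 → Ȟ^1 ≅ 0
degree 2: 4−0−4 = 0 → Ȟ^2 ≅ 0

Ȟ^0(U;F) ≅ Z^4; Ȟ^1(U;F) ≅ 0; Ȟ^2(U;F) ≅ 0


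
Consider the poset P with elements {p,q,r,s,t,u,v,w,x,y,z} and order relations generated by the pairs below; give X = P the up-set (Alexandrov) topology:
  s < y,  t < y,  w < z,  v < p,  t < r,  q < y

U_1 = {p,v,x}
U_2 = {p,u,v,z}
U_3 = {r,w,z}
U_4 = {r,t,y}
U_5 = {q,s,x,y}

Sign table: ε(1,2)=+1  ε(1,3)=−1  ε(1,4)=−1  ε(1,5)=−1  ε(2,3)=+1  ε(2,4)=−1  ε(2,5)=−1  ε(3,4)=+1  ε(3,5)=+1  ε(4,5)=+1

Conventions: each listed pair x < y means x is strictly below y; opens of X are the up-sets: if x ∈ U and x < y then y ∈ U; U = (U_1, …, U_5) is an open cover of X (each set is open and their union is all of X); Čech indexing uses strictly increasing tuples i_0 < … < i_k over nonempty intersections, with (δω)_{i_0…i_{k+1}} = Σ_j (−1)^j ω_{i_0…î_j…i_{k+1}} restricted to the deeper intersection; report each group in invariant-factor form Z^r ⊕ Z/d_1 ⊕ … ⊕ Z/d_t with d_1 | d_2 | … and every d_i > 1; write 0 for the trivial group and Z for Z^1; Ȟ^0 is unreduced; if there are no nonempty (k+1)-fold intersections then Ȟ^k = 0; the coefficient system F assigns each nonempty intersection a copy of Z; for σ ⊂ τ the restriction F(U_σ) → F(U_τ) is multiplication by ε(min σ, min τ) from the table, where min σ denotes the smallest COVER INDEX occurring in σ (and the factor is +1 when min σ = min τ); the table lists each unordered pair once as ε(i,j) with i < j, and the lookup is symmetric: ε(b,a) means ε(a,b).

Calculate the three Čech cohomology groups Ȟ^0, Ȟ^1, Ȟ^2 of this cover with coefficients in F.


Ȟ^0 ≅ 0, Ȟ^1 ≅ Z/2 and Ȟ^2 ≅ 0

nerve of the cover:
  U12={p,v} U15={x} U23={z} U34={r} U45={y}
C dims 5,5; δ0: rk 5, SNF 1^4·2
Ȟ^0 = (5 − 5) − 0 = 0, so Ȟ^0 ≅ 0
Ȟ^1 = (5 − 0) − 5 = 0 plus torsion [2], so Ȟ^1 ≅ Z/2
Ȟ^2 = (0 − 0) − 0 = 0, so Ȟ^2 ≅ 0


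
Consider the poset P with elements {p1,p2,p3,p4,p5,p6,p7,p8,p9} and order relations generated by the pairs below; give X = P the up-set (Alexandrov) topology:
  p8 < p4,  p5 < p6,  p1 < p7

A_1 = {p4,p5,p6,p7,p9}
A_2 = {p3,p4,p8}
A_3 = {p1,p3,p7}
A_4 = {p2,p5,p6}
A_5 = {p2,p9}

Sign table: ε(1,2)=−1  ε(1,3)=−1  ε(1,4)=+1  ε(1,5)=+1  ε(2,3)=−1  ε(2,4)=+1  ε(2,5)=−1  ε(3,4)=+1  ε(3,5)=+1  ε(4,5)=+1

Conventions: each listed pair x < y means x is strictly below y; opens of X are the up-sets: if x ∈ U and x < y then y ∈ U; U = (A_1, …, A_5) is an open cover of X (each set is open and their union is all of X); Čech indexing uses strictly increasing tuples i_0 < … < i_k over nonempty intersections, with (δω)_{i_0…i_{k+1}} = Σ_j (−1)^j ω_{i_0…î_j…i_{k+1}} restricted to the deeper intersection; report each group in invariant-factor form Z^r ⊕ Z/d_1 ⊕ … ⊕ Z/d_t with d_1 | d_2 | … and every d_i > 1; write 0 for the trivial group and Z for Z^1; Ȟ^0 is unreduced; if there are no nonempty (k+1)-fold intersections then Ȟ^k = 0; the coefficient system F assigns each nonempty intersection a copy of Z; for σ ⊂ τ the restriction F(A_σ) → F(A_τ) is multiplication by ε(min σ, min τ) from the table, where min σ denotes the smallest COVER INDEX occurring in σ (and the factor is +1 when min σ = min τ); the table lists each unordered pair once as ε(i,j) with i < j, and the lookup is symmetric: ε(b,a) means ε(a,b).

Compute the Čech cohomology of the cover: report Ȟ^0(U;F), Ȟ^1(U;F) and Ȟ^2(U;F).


Ȟ^0 = 0, Ȟ^1 = Z ⊕ Z/2 and Ȟ^2 = 0

nerve simplices:
  A12={p4} A13={p7} A14={p5,p6} A15={p9} A23={p3} A45={p2}
C dims 5,6; δ0: rk 5, SNF 1^4·2
degree 0: 5−5−0 = 0 → Ȟ^0 ≅ 0
degree 1: 6−0−5 = 1 plus torsion [2] → Ȟ^1 ≅ Z ⊕ Z/2
degree 2: 0−0−0 = 0 → Ȟ^2 ≅ 0


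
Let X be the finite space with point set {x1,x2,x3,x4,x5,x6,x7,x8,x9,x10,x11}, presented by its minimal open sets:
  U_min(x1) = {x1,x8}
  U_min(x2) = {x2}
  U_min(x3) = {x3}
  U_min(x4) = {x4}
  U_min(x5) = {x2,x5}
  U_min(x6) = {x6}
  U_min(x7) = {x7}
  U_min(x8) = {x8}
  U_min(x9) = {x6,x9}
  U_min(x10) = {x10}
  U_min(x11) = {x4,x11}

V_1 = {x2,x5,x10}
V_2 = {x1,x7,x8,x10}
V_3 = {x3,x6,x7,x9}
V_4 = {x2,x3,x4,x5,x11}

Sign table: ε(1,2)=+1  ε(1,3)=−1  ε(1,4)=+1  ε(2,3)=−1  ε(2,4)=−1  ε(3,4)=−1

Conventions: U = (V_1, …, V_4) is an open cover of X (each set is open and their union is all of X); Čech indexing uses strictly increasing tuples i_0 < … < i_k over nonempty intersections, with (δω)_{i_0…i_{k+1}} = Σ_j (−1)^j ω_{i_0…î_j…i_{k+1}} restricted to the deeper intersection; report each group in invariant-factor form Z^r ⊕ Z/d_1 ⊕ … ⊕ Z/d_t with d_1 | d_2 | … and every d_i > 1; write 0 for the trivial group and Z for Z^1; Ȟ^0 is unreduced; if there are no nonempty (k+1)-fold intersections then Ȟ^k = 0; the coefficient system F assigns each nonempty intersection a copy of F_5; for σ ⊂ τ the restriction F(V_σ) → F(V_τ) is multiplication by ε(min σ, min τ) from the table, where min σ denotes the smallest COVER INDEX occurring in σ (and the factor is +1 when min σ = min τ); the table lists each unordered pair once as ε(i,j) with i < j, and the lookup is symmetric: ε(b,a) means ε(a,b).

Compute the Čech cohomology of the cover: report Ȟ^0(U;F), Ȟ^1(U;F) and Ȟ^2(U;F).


cover nerve:
  V12={x10} V14={x2,x5} V23={x7} V34={x3}
C dims 4,4; δ0: rk_F5 3
Ȟ^0: (4−3)−0=1 ⇒ Z/5
Ȟ^1: (4−0)−3=1 ⇒ Z/5
Ȟ^2: (0−0)−0=0 ⇒ 0

Ȟ^0 ≅ Z/5,  Ȟ^1 ≅ Z/5,  Ȟ^2 ≅ 0


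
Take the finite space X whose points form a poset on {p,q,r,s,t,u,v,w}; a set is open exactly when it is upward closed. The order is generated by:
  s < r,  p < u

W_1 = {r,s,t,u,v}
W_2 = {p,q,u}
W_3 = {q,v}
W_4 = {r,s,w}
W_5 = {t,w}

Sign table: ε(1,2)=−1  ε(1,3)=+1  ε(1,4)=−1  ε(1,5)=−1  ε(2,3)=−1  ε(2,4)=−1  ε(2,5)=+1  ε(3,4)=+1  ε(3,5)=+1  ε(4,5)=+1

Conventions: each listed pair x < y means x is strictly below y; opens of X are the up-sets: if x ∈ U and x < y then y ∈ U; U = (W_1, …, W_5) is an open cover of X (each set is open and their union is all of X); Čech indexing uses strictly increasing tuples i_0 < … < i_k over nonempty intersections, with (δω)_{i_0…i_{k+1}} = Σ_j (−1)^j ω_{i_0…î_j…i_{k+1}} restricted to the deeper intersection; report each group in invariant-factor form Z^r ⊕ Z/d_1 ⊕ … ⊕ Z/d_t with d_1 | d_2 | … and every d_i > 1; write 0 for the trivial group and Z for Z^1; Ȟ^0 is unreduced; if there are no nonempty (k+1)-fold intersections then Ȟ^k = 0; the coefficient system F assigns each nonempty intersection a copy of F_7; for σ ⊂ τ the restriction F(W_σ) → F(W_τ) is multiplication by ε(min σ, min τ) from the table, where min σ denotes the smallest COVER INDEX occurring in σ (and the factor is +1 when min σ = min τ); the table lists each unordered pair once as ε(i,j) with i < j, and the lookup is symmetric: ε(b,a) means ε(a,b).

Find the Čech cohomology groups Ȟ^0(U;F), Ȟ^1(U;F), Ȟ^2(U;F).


nonempty overlaps:
  W12={u} W13={v} W14={r,s} W15={t} W23={q} W45={w}
C dims 5,6; δ0: rk_F7 4
degree 0: 5−4−0 = 1 → Ȟ^0 ≅ Z/7
degree 1: 6−0−4 = 2 → Ȟ^1 ≅ Z/7 ⊕ Z/7
degree 2: 0−0−0 = 0 → Ȟ^2 ≅ 0

Ȟ^0 = Z/7, Ȟ^1 = Z/7 ⊕ Z/7, Ȟ^2 = 0


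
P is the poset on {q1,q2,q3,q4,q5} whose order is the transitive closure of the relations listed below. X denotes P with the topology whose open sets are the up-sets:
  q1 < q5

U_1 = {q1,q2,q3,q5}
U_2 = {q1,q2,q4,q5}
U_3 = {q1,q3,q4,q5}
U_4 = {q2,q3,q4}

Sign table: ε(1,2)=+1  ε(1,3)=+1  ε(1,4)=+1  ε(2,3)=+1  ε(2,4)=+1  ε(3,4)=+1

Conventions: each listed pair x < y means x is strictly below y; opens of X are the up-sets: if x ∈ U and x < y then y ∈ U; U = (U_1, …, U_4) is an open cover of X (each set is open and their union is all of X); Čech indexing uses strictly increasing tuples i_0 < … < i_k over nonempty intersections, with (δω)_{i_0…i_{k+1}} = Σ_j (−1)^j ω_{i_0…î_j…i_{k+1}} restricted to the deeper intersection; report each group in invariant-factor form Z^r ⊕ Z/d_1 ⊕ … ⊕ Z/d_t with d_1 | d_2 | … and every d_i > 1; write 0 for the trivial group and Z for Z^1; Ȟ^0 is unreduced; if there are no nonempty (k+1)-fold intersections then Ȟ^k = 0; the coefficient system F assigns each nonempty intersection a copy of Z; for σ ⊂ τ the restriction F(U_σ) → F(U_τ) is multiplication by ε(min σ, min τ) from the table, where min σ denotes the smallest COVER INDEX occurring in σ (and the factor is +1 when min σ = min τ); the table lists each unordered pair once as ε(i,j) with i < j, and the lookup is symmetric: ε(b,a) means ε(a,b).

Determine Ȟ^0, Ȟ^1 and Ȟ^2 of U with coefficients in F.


Ȟ^0(U;F) ≅ Z, Ȟ^1(U;F) ≅ 0, Ȟ^2(U;F) ≅ Z

nonempty intersections:
  U12={q1,q2,q5} U13={q1,q3,q5} U14={q2,q3} U23={q1,q4,q5} U24={q2,q4} U34={q3,q4}
  U123={q1,q5} U124={q2} U134={q3} U234={q4}
C dims 4,6,4; δ0: rk 3, SNF 1^3; δ1: rk 3, SNF 1^3
Ȟ^0: (4−3)−0=1 ⇒ Z
Ȟ^1: (6−3)−3=0 ⇒ 0
Ȟ^2: (4−0)−3=1 ⇒ Z


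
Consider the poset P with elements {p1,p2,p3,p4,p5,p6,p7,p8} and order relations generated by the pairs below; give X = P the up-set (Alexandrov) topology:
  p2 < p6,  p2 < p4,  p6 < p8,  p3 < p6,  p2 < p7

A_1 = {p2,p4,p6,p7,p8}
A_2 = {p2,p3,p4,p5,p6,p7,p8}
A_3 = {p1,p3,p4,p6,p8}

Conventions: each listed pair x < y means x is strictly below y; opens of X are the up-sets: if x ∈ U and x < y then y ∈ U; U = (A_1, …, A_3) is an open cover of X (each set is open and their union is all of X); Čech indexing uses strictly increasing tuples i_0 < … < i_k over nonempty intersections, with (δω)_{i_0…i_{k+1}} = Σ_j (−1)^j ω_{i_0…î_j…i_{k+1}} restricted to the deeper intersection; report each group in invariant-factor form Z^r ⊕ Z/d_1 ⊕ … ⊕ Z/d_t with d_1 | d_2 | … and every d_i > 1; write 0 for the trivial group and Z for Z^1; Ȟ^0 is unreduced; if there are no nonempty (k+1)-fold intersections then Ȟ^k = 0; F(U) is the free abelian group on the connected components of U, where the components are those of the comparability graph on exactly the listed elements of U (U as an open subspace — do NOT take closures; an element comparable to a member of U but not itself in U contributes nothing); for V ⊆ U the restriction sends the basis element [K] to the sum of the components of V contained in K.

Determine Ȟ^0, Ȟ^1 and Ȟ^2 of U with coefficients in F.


cover nerve:
  A12={p2,p4,p6,p7,p8} A13={p4,p6,p8} A23={p3,p4,p6,p8}
  A123={p4,p6,p8}
components per intersection:
  A1: {p2,p4,p6,p7,p8}
  A2: {p2,p3,p4,p6,p7,p8} {p5}
  A3: {p1} {p3,p6,p8} {p4}
  A12: {p2,p4,p6,p7,p8}
  A13: {p4} {p6,p8}
  A23: {p3,p6,p8} {p4}
  A123: {p4} {p6,p8}
C dims 6,5,2; δ0: rk 3, SNF 1^3; δ1: rk 2, SNF 1^2
Ȟ^0: (6−3)−0=3 ⇒ Z^3
Ȟ^1: (5−2)−3=0 ⇒ 0
Ȟ^2: (2−0)−2=0 ⇒ 0

Ȟ^0 = Z^3,  Ȟ^1 = 0,  Ȟ^2 = 0


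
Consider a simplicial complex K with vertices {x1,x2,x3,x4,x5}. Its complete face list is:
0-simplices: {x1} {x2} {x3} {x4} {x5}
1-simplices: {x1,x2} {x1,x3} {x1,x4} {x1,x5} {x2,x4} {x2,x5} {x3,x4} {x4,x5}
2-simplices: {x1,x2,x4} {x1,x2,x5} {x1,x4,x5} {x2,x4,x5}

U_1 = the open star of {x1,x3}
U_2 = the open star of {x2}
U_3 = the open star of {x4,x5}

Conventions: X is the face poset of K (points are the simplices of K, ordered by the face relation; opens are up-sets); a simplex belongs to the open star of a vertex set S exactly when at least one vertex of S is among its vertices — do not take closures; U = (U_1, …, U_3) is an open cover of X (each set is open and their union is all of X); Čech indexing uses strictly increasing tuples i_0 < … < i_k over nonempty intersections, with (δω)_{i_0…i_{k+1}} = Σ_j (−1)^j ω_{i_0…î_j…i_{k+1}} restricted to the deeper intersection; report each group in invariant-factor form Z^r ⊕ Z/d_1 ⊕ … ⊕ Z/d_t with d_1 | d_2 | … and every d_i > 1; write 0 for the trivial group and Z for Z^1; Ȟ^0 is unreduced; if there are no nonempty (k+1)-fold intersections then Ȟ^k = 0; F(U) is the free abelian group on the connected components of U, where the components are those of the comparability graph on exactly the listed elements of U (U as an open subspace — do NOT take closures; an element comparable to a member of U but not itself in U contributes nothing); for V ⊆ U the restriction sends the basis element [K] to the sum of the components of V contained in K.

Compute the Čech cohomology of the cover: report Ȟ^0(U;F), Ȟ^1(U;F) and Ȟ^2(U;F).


cover nerve:
  U1={{x1},{x3},{x1,x2},{x1,x3},{x1,x4},{x1,x5},{x3,x4},{x1,x2,x4},{x1,x2,x5},{x1,x4,x5}} U2={{x2},{x1,x2},{x2,x4},{x2,x5},{x1,x2,x4},{x1,x2,x5},{x2,x4,x5}} U3={{x4},{x5},{x1,x4},{x1,x5},{x2,x4},{x2,x5},{x3,x4},{x4,x5},{x1,x2,x4},{x1,x2,x5},{x1,x4,x5},{x2,x4,x5}}
  U12={{x1,x2},{x1,x2,x4},{x1,x2,x5}} U13={{x1,x4},{x1,x5},{x3,x4},{x1,x2,x4},{x1,x2,x5},{x1,x4,x5}} U23={{x2,x4},{x2,x5},{x1,x2,x4},{x1,x2,x5},{x2,x4,x5}}
  U123={{x1,x2,x4},{x1,x2,x5}}
components per intersection:
  U1: {{x1},{x3},{x1,x2},{x1,x3},{x1,x4},{x1,x5},{x3,x4},{x1,x2,x4},{x1,x2,x5},{x1,x4,x5}}
  U2: {{x2},{x1,x2},{x2,x4},{x2,x5},{x1,x2,x4},{x1,x2,x5},{x2,x4,x5}}
  U3: {{x4},{x5},{x1,x4},{x1,x5},{x2,x4},{x2,x5},{x3,x4},{x4,x5},{x1,x2,x4},{x1,x2,x5},{x1,x4,x5},{x2,x4,x5}}
  U12: {{x1,x2},{x1,x2,x4},{x1,x2,x5}}
  U13: {{x1,x4},{x1,x5},{x1,x2,x4},{x1,x2,x5},{x1,x4,x5}} {{x3,x4}}
  U23: {{x2,x4},{x2,x5},{x1,x2,x4},{x1,x2,x5},{x2,x4,x5}}
  U123: {{x1,x2,x4}} {{x1,x2,x5}}
C dims 3,4,2; δ0: rk 2, SNF 1^2; δ1: rk 1, SNF 1^1
Ȟ^0: (3−2)−0=1 ⇒ Z
Ȟ^1: (4−1)−2=1 ⇒ Z
Ȟ^2: (2−0)−1=1 ⇒ Z

Ȟ^0(U;F) ≅ Z; Ȟ^1(U;F) ≅ Z; Ȟ^2(U;F) ≅ Z


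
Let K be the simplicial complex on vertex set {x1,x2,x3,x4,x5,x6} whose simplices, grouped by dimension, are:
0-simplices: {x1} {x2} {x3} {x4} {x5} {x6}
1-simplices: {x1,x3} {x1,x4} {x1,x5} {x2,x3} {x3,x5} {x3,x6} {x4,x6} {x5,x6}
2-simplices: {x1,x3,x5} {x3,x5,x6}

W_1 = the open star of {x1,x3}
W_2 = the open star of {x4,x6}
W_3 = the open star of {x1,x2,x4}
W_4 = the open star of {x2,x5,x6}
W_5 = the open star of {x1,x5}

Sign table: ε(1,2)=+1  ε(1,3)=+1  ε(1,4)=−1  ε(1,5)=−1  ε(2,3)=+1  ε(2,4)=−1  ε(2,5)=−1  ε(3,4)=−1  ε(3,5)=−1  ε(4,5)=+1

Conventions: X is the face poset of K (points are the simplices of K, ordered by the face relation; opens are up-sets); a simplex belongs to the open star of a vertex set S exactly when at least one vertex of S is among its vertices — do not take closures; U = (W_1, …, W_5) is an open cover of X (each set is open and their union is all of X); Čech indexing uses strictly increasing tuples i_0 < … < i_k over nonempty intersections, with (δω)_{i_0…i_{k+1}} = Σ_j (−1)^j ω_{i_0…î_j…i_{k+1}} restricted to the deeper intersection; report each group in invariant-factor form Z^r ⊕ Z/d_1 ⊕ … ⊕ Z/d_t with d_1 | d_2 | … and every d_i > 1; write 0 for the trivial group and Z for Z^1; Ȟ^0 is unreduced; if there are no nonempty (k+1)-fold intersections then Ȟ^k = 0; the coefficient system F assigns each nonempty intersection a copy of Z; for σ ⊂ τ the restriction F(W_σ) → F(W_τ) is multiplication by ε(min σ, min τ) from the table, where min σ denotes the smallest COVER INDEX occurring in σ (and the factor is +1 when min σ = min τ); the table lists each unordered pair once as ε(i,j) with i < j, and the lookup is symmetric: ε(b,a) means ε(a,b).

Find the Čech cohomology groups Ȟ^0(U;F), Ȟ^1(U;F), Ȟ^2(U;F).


intersection data:
  W1={{x1},{x3},{x1,x3},{x1,x4},{x1,x5},{x2,x3},{x3,x5},{x3,x6},{x1,x3,x5},{x3,x5,x6}} W2={{x4},{x6},{x1,x4},{x3,x6},{x4,x6},{x5,x6},{x3,x5,x6}} W3={{x1},{x2},{x4},{x1,x3},{x1,x4},{x1,x5},{x2,x3},{x4,x6},{x1,x3,x5}} W4={{x2},{x5},{x6},{x1,x5},{x2,x3},{x3,x5},{x3,x6},{x4,x6},{x5,x6},{x1,x3,x5},{x3,x5,x6}} W5={{x1},{x5},{x1,x3},{x1,x4},{x1,x5},{x3,x5},{x5,x6},{x1,x3,x5},{x3,x5,x6}}
  W12={{x1,x4},{x3,x6},{x3,x5,x6}} W13={{x1},{x1,x3},{x1,x4},{x1,x5},{x2,x3},{x1,x3,x5}} W14={{x1,x5},{x2,x3},{x3,x5},{x3,x6},{x1,x3,x5},{x3,x5,x6}} W15={{x1},{x1,x3},{x1,x4},{x1,x5},{x3,x5},{x1,x3,x5},{x3,x5,x6}} W23={{x4},{x1,x4},{x4,x6}} W24={{x6},{x3,x6},{x4,x6},{x5,x6},{x3,x5,x6}} W25={{x1,x4},{x5,x6},{x3,x5,x6}} W34={{x2},{x1,x5},{x2,x3},{x4,x6},{x1,x3,x5}} W35={{x1},{x1,x3},{x1,x4},{x1,x5},{x1,x3,x5}} W45={{x5},{x1,x5},{x3,x5},{x5,x6},{x1,x3,x5},{x3,x5,x6}}
  W123={{x1,x4}} W124={{x3,x6},{x3,x5,x6}} W125={{x1,x4},{x3,x5,x6}} W134={{x1,x5},{x2,x3},{x1,x3,x5}} W135={{x1},{x1,x3},{x1,x4},{x1,x5},{x1,x3,x5}} W145={{x1,x5},{x3,x5},{x1,x3,x5},{x3,x5,x6}} W234={{x4,x6}} W235={{x1,x4}} W245={{x5,x6},{x3,x5,x6}} W345={{x1,x5},{x1,x3,x5}}
  W1235={{x1,x4}} W1245={{x3,x5,x6}} W1345={{x1,x5},{x1,x3,x5}}
C dims 5,10,10,3; δ0: rk 4, SNF 1^4; δ1: rk 6, SNF 1^6; δ2: rk 3, SNF 1^3
Ȟ^0 = (5 − 4) − 0 = 1, so Ȟ^0 ≅ Z
Ȟ^1 = (10 − 6) − 4 = 0, so Ȟ^1 ≅ 0
Ȟ^2 = (10 − 3) − 6 = 1, so Ȟ^2 ≅ Z

Ȟ^0 ≅ Z, Ȟ^1 ≅ 0, Ȟ^2 ≅ Z


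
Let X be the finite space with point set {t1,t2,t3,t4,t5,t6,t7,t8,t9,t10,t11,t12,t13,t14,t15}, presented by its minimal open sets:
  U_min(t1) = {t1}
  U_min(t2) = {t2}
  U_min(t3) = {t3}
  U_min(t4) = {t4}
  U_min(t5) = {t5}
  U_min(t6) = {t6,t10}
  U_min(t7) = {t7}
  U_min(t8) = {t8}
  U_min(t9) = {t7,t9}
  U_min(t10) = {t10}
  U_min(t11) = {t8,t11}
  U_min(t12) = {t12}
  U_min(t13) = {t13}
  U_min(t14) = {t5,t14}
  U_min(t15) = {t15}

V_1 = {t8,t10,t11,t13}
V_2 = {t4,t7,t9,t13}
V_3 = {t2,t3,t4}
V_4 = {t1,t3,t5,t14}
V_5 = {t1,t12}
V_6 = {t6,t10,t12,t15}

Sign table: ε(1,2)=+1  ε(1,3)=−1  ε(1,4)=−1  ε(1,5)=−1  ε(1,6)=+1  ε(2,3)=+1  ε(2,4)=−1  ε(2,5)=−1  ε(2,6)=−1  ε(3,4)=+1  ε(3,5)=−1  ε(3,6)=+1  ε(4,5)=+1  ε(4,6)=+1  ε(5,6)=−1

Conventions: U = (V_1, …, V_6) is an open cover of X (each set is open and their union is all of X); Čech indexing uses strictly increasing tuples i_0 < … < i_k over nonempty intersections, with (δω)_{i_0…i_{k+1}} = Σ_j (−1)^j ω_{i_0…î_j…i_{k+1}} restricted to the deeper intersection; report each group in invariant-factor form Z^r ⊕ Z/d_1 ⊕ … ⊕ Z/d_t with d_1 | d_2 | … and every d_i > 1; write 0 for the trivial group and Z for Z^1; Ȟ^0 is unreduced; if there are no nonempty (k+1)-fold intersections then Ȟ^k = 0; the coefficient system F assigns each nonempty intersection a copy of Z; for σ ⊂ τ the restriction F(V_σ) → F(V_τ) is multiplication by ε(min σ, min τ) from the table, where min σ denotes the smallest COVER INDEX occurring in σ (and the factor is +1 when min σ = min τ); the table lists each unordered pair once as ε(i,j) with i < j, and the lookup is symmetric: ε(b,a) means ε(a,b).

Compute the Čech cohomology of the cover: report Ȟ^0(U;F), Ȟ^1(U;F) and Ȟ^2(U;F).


cover nerve:
  V12={t13} V16={t10} V23={t4} V34={t3} V45={t1} V56={t12}
C dims 6,6; δ0: rk 6, SNF 1^5·2
Ȟ^0: (6−6)−0=0 ⇒ 0
Ȟ^1: (6−0)−6=0 plus torsion [2] ⇒ Z/2
Ȟ^2: (0−0)−0=0 ⇒ 0

Ȟ^0 ≅ 0, Ȟ^1 ≅ Z/2, Ȟ^2 ≅ 0


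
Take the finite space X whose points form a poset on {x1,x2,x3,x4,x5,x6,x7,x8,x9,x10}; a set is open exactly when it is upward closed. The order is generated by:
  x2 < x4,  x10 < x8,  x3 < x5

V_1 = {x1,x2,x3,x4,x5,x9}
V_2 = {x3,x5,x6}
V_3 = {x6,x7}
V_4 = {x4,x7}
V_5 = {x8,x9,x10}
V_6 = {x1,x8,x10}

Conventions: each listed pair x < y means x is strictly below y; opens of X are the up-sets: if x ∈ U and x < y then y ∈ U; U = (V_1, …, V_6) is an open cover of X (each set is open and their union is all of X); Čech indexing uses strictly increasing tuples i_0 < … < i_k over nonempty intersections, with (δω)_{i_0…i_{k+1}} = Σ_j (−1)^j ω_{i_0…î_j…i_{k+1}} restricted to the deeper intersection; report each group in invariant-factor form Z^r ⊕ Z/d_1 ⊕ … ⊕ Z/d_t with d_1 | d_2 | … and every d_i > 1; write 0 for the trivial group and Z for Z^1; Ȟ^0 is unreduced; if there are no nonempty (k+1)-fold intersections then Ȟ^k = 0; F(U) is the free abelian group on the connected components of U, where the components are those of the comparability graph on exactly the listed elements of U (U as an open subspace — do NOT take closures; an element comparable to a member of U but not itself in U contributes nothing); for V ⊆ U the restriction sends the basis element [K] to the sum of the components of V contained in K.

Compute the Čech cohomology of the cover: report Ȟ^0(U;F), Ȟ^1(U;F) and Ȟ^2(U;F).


nerve simplices:
  V12={x3,x5} V14={x4} V15={x9} V16={x1} V23={x6} V34={x7} V56={x8,x10}
components per intersection:
  V1: {x1} {x2,x4} {x3,x5} {x9}
  V2: {x3,x5} {x6}
  V3: {x6} {x7}
  V4: {x4} {x7}
  V5: {x8,x10} {x9}
  V6: {x1} {x8,x10}
  V12: {x3,x5}
  V14: {x4}
  V15: {x9}
  V16: {x1}
  V23: {x6}
  V34: {x7}
  V56: {x8,x10}
C dims 14,7; δ0: rk 7, SNF 1^7
degree 0: 14−7−0 = 7 → Ȟ^0 ≅ Z^7
degree 1: 7−0−7 = 0 → Ȟ^1 ≅ 0
degree 2: 0−0−0 = 0 → Ȟ^2 ≅ 0

Ȟ^0 ≅ Z^7, Ȟ^1 ≅ 0 and Ȟ^2 ≅ 0


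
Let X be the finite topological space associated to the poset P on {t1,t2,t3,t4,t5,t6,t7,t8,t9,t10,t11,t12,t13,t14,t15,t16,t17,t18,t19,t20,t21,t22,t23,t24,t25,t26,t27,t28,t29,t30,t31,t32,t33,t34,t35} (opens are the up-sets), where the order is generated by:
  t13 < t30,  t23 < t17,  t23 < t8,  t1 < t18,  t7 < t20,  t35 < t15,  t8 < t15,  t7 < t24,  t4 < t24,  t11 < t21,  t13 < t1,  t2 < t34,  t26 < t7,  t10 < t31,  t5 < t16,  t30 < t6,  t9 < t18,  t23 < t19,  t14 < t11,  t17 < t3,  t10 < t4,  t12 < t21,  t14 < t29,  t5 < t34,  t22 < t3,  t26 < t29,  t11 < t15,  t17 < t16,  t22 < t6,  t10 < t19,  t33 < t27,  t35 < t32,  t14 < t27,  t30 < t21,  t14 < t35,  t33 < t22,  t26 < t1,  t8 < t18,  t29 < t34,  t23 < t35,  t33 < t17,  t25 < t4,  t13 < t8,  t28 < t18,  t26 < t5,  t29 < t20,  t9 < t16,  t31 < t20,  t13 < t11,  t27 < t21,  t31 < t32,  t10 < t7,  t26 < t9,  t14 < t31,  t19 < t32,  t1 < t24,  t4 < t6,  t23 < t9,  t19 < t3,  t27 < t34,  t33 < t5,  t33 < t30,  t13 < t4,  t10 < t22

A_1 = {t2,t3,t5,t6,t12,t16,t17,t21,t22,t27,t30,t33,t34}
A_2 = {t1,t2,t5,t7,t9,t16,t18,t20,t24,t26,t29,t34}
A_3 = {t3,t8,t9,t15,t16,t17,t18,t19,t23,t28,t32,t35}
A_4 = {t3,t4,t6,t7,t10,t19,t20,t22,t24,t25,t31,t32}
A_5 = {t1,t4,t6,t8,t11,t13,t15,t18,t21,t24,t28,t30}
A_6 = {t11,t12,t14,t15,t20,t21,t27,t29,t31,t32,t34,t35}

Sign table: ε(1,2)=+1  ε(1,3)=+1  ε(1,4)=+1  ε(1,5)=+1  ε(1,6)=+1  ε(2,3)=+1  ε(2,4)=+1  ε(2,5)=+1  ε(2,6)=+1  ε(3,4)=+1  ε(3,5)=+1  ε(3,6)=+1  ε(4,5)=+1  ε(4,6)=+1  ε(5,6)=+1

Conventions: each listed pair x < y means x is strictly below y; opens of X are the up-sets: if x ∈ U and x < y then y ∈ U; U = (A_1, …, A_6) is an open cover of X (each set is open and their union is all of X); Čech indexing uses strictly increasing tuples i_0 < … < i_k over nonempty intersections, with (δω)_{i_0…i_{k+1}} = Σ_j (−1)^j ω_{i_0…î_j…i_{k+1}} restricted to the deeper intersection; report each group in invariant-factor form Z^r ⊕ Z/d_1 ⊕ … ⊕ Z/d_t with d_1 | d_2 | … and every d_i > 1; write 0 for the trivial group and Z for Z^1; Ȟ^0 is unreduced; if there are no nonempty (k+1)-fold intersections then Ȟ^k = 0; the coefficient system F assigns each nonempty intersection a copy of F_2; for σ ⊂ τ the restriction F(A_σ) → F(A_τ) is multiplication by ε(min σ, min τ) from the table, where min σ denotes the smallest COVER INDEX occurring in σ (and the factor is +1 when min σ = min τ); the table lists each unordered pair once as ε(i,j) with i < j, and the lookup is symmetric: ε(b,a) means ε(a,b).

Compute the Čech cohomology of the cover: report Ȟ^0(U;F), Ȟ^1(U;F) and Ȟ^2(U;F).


nerve simplices:
  A12={t2,t5,t16,t34} A13={t3,t16,t17} A14={t3,t6,t22} A15={t6,t21,t30} A16={t12,t21,t27,t34} A23={t9,t16,t18} A24={t7,t20,t24} A25={t1,t18,t24} A26={t20,t29,t34} A34={t3,t19,t32} A35={t8,t15,t18,t28} A36={t15,t32,t35} A45={t4,t6,t24} A46={t20,t31,t32} A56={t11,t15,t21}
  A123={t16} A126={t34} A134={t3} A145={t6} A156={t21} A235={t18} A245={t24} A246={t20} A346={t32} A356={t15}
C dims 6,15,10; δ0: rk_F2 5; δ1: rk_F2 9
degree 0: 6−5−0 = 1 → Ȟ^0 ≅ Z/2
degree 1: 15−9−5 = 1 → Ȟ^1 ≅ Z/2
degree 2: 10−0−9 = 1 → Ȟ^2 ≅ Z/2

Ȟ^0 = Z/2; Ȟ^1 = Z/2; Ȟ^2 = Z/2


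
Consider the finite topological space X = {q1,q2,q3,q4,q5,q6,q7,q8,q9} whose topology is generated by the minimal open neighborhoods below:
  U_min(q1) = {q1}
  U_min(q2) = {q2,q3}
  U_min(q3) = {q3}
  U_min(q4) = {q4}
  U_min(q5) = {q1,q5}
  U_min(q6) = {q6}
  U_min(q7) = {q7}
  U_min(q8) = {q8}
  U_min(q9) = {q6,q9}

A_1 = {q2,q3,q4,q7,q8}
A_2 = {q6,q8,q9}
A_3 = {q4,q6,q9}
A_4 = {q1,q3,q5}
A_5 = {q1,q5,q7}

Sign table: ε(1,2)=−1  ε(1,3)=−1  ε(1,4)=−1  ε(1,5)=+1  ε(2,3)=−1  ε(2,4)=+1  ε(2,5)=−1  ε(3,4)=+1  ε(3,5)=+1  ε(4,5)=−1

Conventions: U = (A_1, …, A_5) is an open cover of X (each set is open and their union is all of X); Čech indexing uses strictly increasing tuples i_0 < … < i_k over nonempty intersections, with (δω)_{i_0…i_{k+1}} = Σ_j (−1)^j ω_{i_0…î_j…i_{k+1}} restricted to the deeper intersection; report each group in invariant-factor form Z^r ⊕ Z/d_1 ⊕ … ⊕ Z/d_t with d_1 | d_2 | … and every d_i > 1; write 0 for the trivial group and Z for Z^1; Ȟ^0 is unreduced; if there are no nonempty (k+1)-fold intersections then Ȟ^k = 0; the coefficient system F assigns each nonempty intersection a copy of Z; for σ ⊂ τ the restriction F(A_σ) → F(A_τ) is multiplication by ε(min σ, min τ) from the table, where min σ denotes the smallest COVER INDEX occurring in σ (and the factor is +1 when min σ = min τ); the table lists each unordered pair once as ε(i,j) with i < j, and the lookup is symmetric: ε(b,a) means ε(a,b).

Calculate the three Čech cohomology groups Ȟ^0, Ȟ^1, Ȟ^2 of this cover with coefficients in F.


Ȟ^0 ≅ 0; Ȟ^1 ≅ Z ⊕ Z/2; Ȟ^2 ≅ 0

nonempty intersections:
  A12={q8} A13={q4} A14={q3} A15={q7} A23={q6,q9} A45={q1,q5}
C dims 5,6; δ0: rk 5, SNF 1^4·2
Ȟ^0: (5−5)−0=0 ⇒ 0
Ȟ^1: (6−0)−5=1 plus torsion [2] ⇒ Z ⊕ Z/2
Ȟ^2: (0−0)−0=0 ⇒ 0


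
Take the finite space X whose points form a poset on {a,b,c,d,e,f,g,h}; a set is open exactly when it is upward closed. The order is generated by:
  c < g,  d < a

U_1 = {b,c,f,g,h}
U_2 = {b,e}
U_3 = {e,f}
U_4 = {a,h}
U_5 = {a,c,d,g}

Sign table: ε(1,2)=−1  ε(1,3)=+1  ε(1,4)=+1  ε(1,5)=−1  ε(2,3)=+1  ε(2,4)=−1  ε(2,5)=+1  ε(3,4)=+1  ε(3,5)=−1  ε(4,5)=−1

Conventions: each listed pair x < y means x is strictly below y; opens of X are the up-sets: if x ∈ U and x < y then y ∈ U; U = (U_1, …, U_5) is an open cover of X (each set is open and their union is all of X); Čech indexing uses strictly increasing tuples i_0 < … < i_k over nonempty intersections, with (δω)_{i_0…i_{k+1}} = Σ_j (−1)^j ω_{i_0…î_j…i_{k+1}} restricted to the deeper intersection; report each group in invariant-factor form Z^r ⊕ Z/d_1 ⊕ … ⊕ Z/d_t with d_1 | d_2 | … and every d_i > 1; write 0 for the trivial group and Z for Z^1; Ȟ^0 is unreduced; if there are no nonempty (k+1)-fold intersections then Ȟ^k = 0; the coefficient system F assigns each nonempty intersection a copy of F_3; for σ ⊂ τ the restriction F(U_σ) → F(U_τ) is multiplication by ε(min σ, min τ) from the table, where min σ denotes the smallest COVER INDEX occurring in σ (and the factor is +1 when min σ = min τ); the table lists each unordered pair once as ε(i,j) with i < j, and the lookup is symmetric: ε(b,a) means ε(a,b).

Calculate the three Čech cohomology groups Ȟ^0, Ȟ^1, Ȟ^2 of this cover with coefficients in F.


intersection data:
  U12={b} U13={f} U14={h} U15={c,g} U23={e} U45={a}
C dims 5,6; δ0: rk_F3 5
Ȟ^0 = (5 − 5) − 0 = 0, so Ȟ^0 ≅ 0
Ȟ^1 = (6 − 0) − 5 = 1, so Ȟ^1 ≅ Z/3
Ȟ^2 = (0 − 0) − 0 = 0, so Ȟ^2 ≅ 0

Ȟ^0(U;F) ≅ 0, Ȟ^1(U;F) ≅ Z/3 and Ȟ^2(U;F) ≅ 0


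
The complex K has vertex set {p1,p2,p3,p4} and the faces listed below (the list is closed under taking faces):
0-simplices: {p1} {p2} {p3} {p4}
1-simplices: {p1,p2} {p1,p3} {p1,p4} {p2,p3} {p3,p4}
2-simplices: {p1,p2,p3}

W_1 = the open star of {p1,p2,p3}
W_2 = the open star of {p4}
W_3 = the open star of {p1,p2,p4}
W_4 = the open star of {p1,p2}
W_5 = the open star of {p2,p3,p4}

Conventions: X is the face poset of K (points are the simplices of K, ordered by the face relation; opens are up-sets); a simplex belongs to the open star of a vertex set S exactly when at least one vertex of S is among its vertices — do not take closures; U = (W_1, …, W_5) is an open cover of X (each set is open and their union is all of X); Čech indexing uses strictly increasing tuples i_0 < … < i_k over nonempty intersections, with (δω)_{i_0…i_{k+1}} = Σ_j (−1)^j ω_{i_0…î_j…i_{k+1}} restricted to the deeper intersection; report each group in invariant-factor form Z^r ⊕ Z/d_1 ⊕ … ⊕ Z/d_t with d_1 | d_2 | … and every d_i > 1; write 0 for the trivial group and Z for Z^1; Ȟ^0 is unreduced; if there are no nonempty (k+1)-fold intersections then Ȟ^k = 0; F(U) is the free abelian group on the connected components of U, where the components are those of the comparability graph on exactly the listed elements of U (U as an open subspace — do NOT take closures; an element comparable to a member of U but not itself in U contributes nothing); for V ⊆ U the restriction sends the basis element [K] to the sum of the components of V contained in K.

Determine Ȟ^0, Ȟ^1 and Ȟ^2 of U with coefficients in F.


nonempty intersections:
  W1={{p1},{p2},{p3},{p1,p2},{p1,p3},{p1,p4},{p2,p3},{p3,p4},{p1,p2,p3}} W2={{p4},{p1,p4},{p3,p4}} W3={{p1},{p2},{p4},{p1,p2},{p1,p3},{p1,p4},{p2,p3},{p3,p4},{p1,p2,p3}} W4={{p1},{p2},{p1,p2},{p1,p3},{p1,p4},{p2,p3},{p1,p2,p3}} W5={{p2},{p3},{p4},{p1,p2},{p1,p3},{p1,p4},{p2,p3},{p3,p4},{p1,p2,p3}}
  W12={{p1,p4},{p3,p4}} W13={{p1},{p2},{p1,p2},{p1,p3},{p1,p4},{p2,p3},{p3,p4},{p1,p2,p3}} W14={{p1},{p2},{p1,p2},{p1,p3},{p1,p4},{p2,p3},{p1,p2,p3}} W15={{p2},{p3},{p1,p2},{p1,p3},{p1,p4},{p2,p3},{p3,p4},{p1,p2,p3}} W23={{p4},{p1,p4},{p3,p4}} W24={{p1,p4}} W25={{p4},{p1,p4},{p3,p4}} W34={{p1},{p2},{p1,p2},{p1,p3},{p1,p4},{p2,p3},{p1,p2,p3}} W35={{p2},{p4},{p1,p2},{p1,p3},{p1,p4},{p2,p3},{p3,p4},{p1,p2,p3}} W45={{p2},{p1,p2},{p1,p3},{p1,p4},{p2,p3},{p1,p2,p3}}
  W123={{p1,p4},{p3,p4}} W124={{p1,p4}} W125={{p1,p4},{p3,p4}} W134={{p1},{p2},{p1,p2},{p1,p3},{p1,p4},{p2,p3},{p1,p2,p3}} W135={{p2},{p1,p2},{p1,p3},{p1,p4},{p2,p3},{p3,p4},{p1,p2,p3}} W145={{p2},{p1,p2},{p1,p3},{p1,p4},{p2,p3},{p1,p2,p3}} W234={{p1,p4}} W235={{p4},{p1,p4},{p3,p4}} W245={{p1,p4}} W345={{p2},{p1,p2},{p1,p3},{p1,p4},{p2,p3},{p1,p2,p3}}
  W1234={{p1,p4}} W1235={{p1,p4},{p3,p4}} W1245={{p1,p4}} W1345={{p2},{p1,p2},{p1,p3},{p1,p4},{p2,p3},{p1,p2,p3}} W2345={{p1,p4}}
  W12345={{p1,p4}}
components per intersection:
  W1: {{p1},{p2},{p3},{p1,p2},{p1,p3},{p1,p4},{p2,p3},{p3,p4},{p1,p2,p3}}
  W2: {{p4},{p1,p4},{p3,p4}}
  W3: {{p1},{p2},{p4},{p1,p2},{p1,p3},{p1,p4},{p2,p3},{p3,p4},{p1,p2,p3}}
  W4: {{p1},{p2},{p1,p2},{p1,p3},{p1,p4},{p2,p3},{p1,p2,p3}}
  W5: {{p2},{p3},{p4},{p1,p2},{p1,p3},{p1,p4},{p2,p3},{p3,p4},{p1,p2,p3}}
  W12: {{p1,p4}} {{p3,p4}}
  W13: {{p1},{p2},{p1,p2},{p1,p3},{p1,p4},{p2,p3},{p1,p2,p3}} {{p3,p4}}
  W14: {{p1},{p2},{p1,p2},{p1,p3},{p1,p4},{p2,p3},{p1,p2,p3}}
  W15: {{p2},{p3},{p1,p2},{p1,p3},{p2,p3},{p3,p4},{p1,p2,p3}} {{p1,p4}}
  W23: {{p4},{p1,p4},{p3,p4}}
  W24: {{p1,p4}}
  W25: {{p4},{p1,p4},{p3,p4}}
  W34: {{p1},{p2},{p1,p2},{p1,p3},{p1,p4},{p2,p3},{p1,p2,p3}}
  W35: {{p2},{p1,p2},{p1,p3},{p2,p3},{p1,p2,p3}} {{p4},{p1,p4},{p3,p4}}
  W45: {{p2},{p1,p2},{p1,p3},{p2,p3},{p1,p2,p3}} {{p1,p4}}
  W123: {{p1,p4}} {{p3,p4}}
  W124: {{p1,p4}}
  W125: {{p1,p4}} {{p3,p4}}
  W134: {{p1},{p2},{p1,p2},{p1,p3},{p1,p4},{p2,p3},{p1,p2,p3}}
  W135: {{p2},{p1,p2},{p1,p3},{p2,p3},{p1,p2,p3}} {{p1,p4}} {{p3,p4}}
  W145: {{p2},{p1,p2},{p1,p3},{p2,p3},{p1,p2,p3}} {{p1,p4}}
  W234: {{p1,p4}}
  W235: {{p4},{p1,p4},{p3,p4}}
  W245: {{p1,p4}}
  W345: {{p2},{p1,p2},{p1,p3},{p2,p3},{p1,p2,p3}} {{p1,p4}}
  W1234: {{p1,p4}}
  W1235: {{p1,p4}} {{p3,p4}}
  W1245: {{p1,p4}}
  W1345: {{p2},{p1,p2},{p1,p3},{p2,p3},{p1,p2,p3}} {{p1,p4}}
  W2345: {{p1,p4}}
  W12345: {{p1,p4}}
C dims 5,15,16,7; δ0: rk 4, SNF 1^4; δ1: rk 10, SNF 1^10; δ2: rk 6, SNF 1^6
Ȟ^0: (5−4)−0=1 ⇒ Z
Ȟ^1: (15−10)−4=1 ⇒ Z
Ȟ^2: (16−6)−10=0 ⇒ 0

Ȟ^0(U;F) ≅ Z, Ȟ^1(U;F) ≅ Z, Ȟ^2(U;F) ≅ 0


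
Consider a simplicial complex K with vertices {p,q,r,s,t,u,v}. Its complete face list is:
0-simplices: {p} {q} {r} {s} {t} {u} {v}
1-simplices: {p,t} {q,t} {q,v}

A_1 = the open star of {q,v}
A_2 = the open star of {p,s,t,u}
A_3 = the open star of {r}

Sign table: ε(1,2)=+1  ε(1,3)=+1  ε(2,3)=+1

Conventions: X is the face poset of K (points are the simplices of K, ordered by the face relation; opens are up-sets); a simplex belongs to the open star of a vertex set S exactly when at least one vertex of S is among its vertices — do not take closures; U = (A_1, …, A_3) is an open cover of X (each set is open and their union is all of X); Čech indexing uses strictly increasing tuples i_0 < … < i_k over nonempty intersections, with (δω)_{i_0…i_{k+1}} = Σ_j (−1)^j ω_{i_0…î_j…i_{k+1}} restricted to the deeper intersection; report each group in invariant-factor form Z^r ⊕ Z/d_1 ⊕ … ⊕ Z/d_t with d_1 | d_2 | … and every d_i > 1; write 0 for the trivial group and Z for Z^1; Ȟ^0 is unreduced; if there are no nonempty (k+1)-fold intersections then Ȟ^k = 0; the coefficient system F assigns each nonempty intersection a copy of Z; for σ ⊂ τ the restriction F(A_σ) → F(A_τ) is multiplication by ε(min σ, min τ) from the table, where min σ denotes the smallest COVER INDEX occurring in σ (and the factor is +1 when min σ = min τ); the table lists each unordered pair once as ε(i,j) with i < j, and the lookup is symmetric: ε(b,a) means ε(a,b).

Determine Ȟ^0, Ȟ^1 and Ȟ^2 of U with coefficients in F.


Ȟ^0 = Z^2, Ȟ^1 = 0 and Ȟ^2 = 0

nonempty intersections:
  A1={{q},{v},{q,t},{q,v}} A2={{p},{s},{t},{u},{p,t},{q,t}} A3={{r}}
  A12={{q,t}}
C dims 3,1; δ0: rk 1, SNF 1^1
Ȟ^0: (3−1)−0=2 ⇒ Z^2
Ȟ^1: (1−0)−1=0 ⇒ 0
Ȟ^2: (0−0)−0=0 ⇒ 0


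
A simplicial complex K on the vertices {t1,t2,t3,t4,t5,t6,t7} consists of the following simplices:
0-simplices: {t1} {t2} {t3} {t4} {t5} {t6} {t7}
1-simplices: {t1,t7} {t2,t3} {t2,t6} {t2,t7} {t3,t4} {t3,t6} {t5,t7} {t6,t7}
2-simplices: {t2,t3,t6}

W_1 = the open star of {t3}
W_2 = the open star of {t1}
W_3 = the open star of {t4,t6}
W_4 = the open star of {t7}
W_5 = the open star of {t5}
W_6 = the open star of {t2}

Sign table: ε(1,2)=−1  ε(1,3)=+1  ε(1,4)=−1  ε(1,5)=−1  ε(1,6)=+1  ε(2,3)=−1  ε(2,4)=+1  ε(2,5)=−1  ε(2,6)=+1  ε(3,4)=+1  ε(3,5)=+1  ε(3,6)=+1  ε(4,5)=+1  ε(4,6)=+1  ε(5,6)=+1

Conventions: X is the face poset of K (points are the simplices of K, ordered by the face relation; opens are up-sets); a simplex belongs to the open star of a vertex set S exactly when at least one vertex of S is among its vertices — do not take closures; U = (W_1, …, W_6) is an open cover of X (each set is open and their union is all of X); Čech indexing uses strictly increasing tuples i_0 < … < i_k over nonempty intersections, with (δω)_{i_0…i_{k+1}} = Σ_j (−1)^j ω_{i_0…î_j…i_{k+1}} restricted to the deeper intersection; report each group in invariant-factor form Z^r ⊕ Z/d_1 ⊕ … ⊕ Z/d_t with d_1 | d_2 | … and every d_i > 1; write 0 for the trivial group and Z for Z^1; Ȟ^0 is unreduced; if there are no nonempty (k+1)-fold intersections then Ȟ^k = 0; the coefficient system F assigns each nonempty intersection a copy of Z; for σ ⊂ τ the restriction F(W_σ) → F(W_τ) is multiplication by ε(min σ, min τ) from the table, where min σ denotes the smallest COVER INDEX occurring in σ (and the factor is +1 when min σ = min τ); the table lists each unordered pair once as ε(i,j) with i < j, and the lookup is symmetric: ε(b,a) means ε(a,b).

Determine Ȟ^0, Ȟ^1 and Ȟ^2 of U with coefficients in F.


Ȟ^0 = Z, Ȟ^1 = Z, Ȟ^2 = 0

nonempty intersections:
  W1={{t3},{t2,t3},{t3,t4},{t3,t6},{t2,t3,t6}} W2={{t1},{t1,t7}} W3={{t4},{t6},{t2,t6},{t3,t4},{t3,t6},{t6,t7},{t2,t3,t6}} W4={{t7},{t1,t7},{t2,t7},{t5,t7},{t6,t7}} W5={{t5},{t5,t7}} W6={{t2},{t2,t3},{t2,t6},{t2,t7},{t2,t3,t6}}
  W13={{t3,t4},{t3,t6},{t2,t3,t6}} W16={{t2,t3},{t2,t3,t6}} W24={{t1,t7}} W34={{t6,t7}} W36={{t2,t6},{t2,t3,t6}} W45={{t5,t7}} W46={{t2,t7}}
  W136={{t2,t3,t6}}
C dims 6,7,1; δ0: rk 5, SNF 1^5; δ1: rk 1, SNF 1^1
Ȟ^0: (6−5)−0=1 ⇒ Z
Ȟ^1: (7−1)−5=1 ⇒ Z
Ȟ^2: (1−0)−1=0 ⇒ 0
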